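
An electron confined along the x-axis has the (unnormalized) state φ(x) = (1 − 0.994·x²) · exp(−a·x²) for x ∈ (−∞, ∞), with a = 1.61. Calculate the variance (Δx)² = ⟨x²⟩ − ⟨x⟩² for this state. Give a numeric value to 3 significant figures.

0.0878

Compute ⟨x⟩ and ⟨x²⟩ separately, then (Δx)² = ⟨x²⟩ − ⟨x⟩².
Expand each integrand as polynomial × e^(−2ax²) and use ∫x^(2j)·e^(−2ax²) dx = (2j−1)!!/(4a)^j · √(π/(2a)), odd powers → 0; here √(π/(2a)) = 0.98775.
Normalization: ∫|φ|² dx = 0.75343.
⟨x⟩ = 0.0000 and ⟨x²⟩ = 0.087793.
(Δx)² = 0.087793 − (0.0000)² = 0.087793.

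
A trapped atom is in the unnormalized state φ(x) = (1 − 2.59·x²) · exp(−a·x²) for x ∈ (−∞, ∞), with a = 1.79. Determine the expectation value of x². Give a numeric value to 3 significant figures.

⟨x²⟩ = ∫ x²·|φ|² dx / ∫|φ|² dx (integrals over the domain).
Expand each integrand as polynomial × e^(−2ax²) and use ∫x^(2j)·e^(−2ax²) dx = (2j−1)!!/(4a)^j · √(π/(2a)), odd powers → 0; here √(π/(2a)) = 0.93677.
State is unnormalized: ∫|φ|² dx = 0.62678, and ∫φ*·x²·φ dx = 0.10367, so ⟨x²⟩ = 0.10367 / 0.62678.
⟨x²⟩ = 0.16540.

0.165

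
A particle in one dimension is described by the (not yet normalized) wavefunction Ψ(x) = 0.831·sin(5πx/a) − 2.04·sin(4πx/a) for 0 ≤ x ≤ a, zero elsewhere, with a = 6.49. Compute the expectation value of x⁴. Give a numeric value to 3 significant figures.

⟨x⁴⟩ = ∫ x⁴·|Ψ|² dx / ∫|Ψ|² dx (integrals over the domain).
On 0 ≤ x ≤ a (j ≠ l): ∫sin²(jπx/a) dx = a/2, ∫sin(jπx/a)·sin(lπx/a) dx = 0; diagonal moments ∫x·sin²(jπx/a) dx = a²/4, ∫x²·sin²(jπx/a) dx = a³·(1/6 − 1/(4j²π²)); cross terms ∫x·sin(jπx/a)·sin(lπx/a) dx = 0 for j + l even and −4jla²/(π²(j² − l²)²) for j + l odd, ∫x²·sin(jπx/a)·sin(lπx/a) dx = (−1)^(j+l)·4jla³/(π²(j² − l²)²); higher powers the same way via product-to-sum and parts.
State is unnormalized: ∫|Ψ|² dx = 15.745, and ∫Ψ*·x⁴·Ψ dx = 8425.1, so ⟨x⁴⟩ = 8425.1 / 15.745.
⟨x⁴⟩ = 535.09.

535.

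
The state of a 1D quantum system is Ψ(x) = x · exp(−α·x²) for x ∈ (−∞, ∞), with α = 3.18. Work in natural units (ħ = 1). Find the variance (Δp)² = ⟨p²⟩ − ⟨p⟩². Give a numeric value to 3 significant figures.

9.54

Compute ⟨p⟩ and ⟨p²⟩ separately; (Δp)² = ⟨p²⟩ − ⟨p⟩².
Expand each integrand as polynomial × e^(−2αx²) and use ∫x^(2j)·e^(−2αx²) dx = (2j−1)!!/(4α)^j · √(π/(2α)), odd powers → 0; here √(π/(2α)) = 0.70282. Differentiate with the product rule, d/dx e^(−αx²) = −2αx·e^(−αx²).
Normalization: ∫|Ψ|² dx = 0.055253.
⟨p⟩ = 0.0000 and ⟨p²⟩ = 9.5400.
(Δp)² = 9.5400 − (0.0000)² = 9.5400.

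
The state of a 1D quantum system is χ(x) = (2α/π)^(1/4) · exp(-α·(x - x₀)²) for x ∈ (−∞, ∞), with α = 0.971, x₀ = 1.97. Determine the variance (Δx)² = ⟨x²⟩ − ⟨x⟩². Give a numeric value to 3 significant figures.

0.257

Compute ⟨x⟩ and ⟨x²⟩ separately, then (Δx)² = ⟨x²⟩ − ⟨x⟩².
Gaussian moments (u = x − x₀): ∫u^(2j)·e^(−2αu²) du = (2j−1)!!/(4α)^j · √(π/(2α)), odd powers integrate to 0; here √(π/(2α)) = 1.2719.
⟨x⟩ = 1.9700 and ⟨x²⟩ = 4.1384.
(Δx)² = 4.1384 − (1.9700)² = 0.25747.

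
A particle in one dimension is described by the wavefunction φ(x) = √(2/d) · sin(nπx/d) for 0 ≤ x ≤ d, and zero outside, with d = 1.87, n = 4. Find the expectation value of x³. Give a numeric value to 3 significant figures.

⟨x³⟩ = ∫ x³·|φ|² dx (integrals over the domain).
With sin²θ = (1 − cos2θ)/2 on 0 ≤ x ≤ d: ∫sin²(nπx/d) dx = d/2, ∫x·sin²(nπx/d) dx = d²/4, ∫x²·sin²(nπx/d) dx = d³·(1/6 − 1/(4n²π²)); higher powers xᵏ the same way, integrating xᵏ·cos(2nπx/d) by parts.
⟨x³⟩ = 1.6037.

1.60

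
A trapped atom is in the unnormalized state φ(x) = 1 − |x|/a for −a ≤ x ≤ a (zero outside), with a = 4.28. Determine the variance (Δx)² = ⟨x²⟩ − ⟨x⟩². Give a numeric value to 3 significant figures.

Compute ⟨x⟩ and ⟨x²⟩ separately, then (Δx)² = ⟨x²⟩ − ⟨x⟩².
φ is even, so ∫ over [−a, a] = 2∫₀ᵃ with φ = 1 − x/a there: ∫₀ᵃ (1 − x/a)² dx = a/3, ∫₀ᵃ x²(1 − x/a)² dx = a³/30, ∫₀ᵃ x⁴(1 − x/a)² dx = a⁵/105.
Normalization: ∫|φ|² dx = 2.8533.
⟨x⟩ = 0.0000 and ⟨x²⟩ = 1.8318.
(Δx)² = 1.8318 − (0.0000)² = 1.8318.

1.83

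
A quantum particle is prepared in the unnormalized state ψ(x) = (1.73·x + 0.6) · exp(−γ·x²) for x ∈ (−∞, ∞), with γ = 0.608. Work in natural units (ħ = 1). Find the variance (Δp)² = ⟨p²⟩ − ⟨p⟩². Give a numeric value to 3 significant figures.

1.55

Compute ⟨p⟩ and ⟨p²⟩ separately; (Δp)² = ⟨p²⟩ − ⟨p⟩².
Expand each integrand as polynomial × e^(−2γx²) and use ∫x^(2j)·e^(−2γx²) dx = (2j−1)!!/(4γ)^j · √(π/(2γ)), odd powers → 0; here √(π/(2γ)) = 1.6073. Differentiate with the product rule, d/dx e^(−γx²) = −2γx·e^(−γx²).
Normalization: ∫|ψ|² dx = 2.5567.
⟨p⟩ = 0.0000 and ⟨p²⟩ = 1.5488.
(Δp)² = 1.5488 − (0.0000)² = 1.5488.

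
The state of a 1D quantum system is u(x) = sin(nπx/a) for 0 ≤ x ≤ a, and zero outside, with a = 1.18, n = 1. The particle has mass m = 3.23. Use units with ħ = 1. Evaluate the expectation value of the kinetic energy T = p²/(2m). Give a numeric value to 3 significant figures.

T = −(ħ²/2m) d²/dx², so ⟨T⟩ = −(ħ²/2m) ∫ u*·u'' dx / ∫|u|² dx; with m = 3.23.
d/dx sin(nπx/a) = (nπ/a)·cos(nπx/a) and d²/dx² sin(nπx/a) = −(nπ/a)²·sin(nπx/a); on 0 ≤ x ≤ a, ∫sin²(nπx/a) dx = a/2 and ∫sin(nπx/a)·cos(nπx/a) dx = 0.
State is unnormalized: ∫|u|² dx = 0.59000, and ∫u*·(−ħ²/2m · u'') dx = 0.64737, so ⟨T⟩ = 0.64737 / 0.59000.
⟨T⟩ = 1.0972.

1.10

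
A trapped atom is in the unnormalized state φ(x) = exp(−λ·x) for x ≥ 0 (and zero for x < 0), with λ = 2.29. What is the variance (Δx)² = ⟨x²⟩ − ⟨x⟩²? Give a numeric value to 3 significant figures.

Compute ⟨x⟩ and ⟨x²⟩ separately, then (Δx)² = ⟨x²⟩ − ⟨x⟩².
Every integrand reduces to terms xʲ·e^(−2λx) on [0, ∞); use ∫₀^∞ xʲ·e^(−2λx) dx = j!/(2λ)^(j+1).
Normalization: ∫|φ|² dx = 0.21834.
⟨x⟩ = 0.21834 and ⟨x²⟩ = 0.095345.
(Δx)² = 0.095345 − (0.21834)² = 0.047673.

0.0477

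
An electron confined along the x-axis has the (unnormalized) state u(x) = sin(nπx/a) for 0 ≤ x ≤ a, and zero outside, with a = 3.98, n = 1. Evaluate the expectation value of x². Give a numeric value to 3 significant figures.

⟨x²⟩ = ∫ x²·|u|² dx / ∫|u|² dx (integrals over the domain).
With sin²θ = (1 − cos2θ)/2 on 0 ≤ x ≤ a: ∫sin²(nπx/a) dx = a/2, ∫x·sin²(nπx/a) dx = a²/4, ∫x²·sin²(nπx/a) dx = a³·(1/6 − 1/(4n²π²)); higher powers xᵏ the same way, integrating xᵏ·cos(2nπx/a) by parts.
State is unnormalized: ∫|u|² dx = 1.9900, and ∫u*·x²·u dx = 8.9105, so ⟨x²⟩ = 8.9105 / 1.9900.
⟨x²⟩ = 4.4776.

4.48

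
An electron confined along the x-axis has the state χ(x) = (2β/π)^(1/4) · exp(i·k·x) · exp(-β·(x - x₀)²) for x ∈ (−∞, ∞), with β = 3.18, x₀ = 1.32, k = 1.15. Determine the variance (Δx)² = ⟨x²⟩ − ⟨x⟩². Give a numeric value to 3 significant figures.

Compute ⟨x⟩ and ⟨x²⟩ separately, then (Δx)² = ⟨x²⟩ − ⟨x⟩².
Gaussian moments (u = x − x₀): ∫u^(2j)·e^(−2βu²) du = (2j−1)!!/(4β)^j · √(π/(2β)), odd powers integrate to 0; here √(π/(2β)) = 0.70282.
⟨x⟩ = 1.3200 and ⟨x²⟩ = 1.8210.
(Δx)² = 1.8210 − (1.3200)² = 0.078616.

0.0786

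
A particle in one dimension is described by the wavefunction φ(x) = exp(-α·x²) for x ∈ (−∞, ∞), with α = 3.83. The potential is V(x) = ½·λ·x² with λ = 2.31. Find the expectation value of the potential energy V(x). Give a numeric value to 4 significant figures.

0.07539

⟨V⟩ = ∫ V(x)·|φ|² dx / ∫|φ|² dx.
Gaussian moments: ∫x^(2j)·e^(−2αx²) dx = (2j−1)!!/(4α)^j · √(π/(2α)), odd powers integrate to 0; here √(π/(2α)) = 0.64041.
State is unnormalized: ∫|φ|² dx = 0.64041, and ∫φ*·V(x)·φ dx = 0.048282, so ⟨V⟩ = 0.048282 / 0.64041.
⟨V⟩ = 0.075392.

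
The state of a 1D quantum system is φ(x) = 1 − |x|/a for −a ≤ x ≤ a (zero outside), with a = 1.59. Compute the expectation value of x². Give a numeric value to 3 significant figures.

⟨x²⟩ = ∫ x²·|φ|² dx / ∫|φ|² dx (integrals over the domain).
φ is even, so ∫ over [−a, a] = 2∫₀ᵃ with φ = 1 − x/a there: ∫₀ᵃ (1 − x/a)² dx = a/3, ∫₀ᵃ x²(1 − x/a)² dx = a³/30, ∫₀ᵃ x⁴(1 − x/a)² dx = a⁵/105.
State is unnormalized: ∫|φ|² dx = 1.0600, and ∫φ*·x²·φ dx = 0.26798, so ⟨x²⟩ = 0.26798 / 1.0600.
⟨x²⟩ = 0.25281.

0.253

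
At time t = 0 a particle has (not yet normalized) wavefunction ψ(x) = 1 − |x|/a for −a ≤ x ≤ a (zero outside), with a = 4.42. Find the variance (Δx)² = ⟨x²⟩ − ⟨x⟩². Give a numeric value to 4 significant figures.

Compute ⟨x⟩ and ⟨x²⟩ separately, then (Δx)² = ⟨x²⟩ − ⟨x⟩².
ψ is even, so ∫ over [−a, a] = 2∫₀ᵃ with ψ = 1 − x/a there: ∫₀ᵃ (1 − x/a)² dx = a/3, ∫₀ᵃ x²(1 − x/a)² dx = a³/30, ∫₀ᵃ x⁴(1 − x/a)² dx = a⁵/105.
Normalization: ∫|ψ|² dx = 2.9467.
⟨x⟩ = 0.0000 and ⟨x²⟩ = 1.9536.
(Δx)² = 1.9536 − (0.0000)² = 1.9536.

1.954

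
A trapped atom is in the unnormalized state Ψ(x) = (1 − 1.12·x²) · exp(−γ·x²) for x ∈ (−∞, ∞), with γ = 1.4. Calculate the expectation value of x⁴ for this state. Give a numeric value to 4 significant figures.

⟨x⁴⟩ = ∫ x⁴·|Ψ|² dx / ∫|Ψ|² dx (integrals over the domain).
Expand each integrand as polynomial × e^(−2γx²) and use ∫x^(2j)·e^(−2γx²) dx = (2j−1)!!/(4γ)^j · √(π/(2γ)), odd powers → 0; here √(π/(2γ)) = 1.0592.
State is unnormalized: ∫|Ψ|² dx = 0.76266, and ∫Ψ*·x⁴·Ψ dx = 0.040532, so ⟨x⁴⟩ = 0.040532 / 0.76266.
⟨x⁴⟩ = 0.053146.

0.05315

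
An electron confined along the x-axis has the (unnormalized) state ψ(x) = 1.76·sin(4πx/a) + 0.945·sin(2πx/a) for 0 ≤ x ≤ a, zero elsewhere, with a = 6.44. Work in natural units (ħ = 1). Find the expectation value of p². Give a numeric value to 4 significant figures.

p² ψ = −ħ² d²ψ/dx²; ⟨p²⟩ = −ħ² ∫ ψ*·ψ'' dx / ∫|ψ|² dx.
d²/dx² sin(jπx/a) = −(jπ/a)²·sin(jπx/a); on 0 ≤ x ≤ a, ∫sin²(jπx/a) dx = a/2 and ∫sin(jπx/a)·sin(lπx/a) dx = 0 for j ≠ l, so only diagonal terms survive in ∫|ψ|² and ∫ψ·ψ″; ∫ψ·ψ′ dx = [ψ²/2] between the walls = 0.
State is unnormalized: ∫|ψ|² dx = 12.850, and ∫ψ*·(−ħ² ψ'') dx = 40.715, so ⟨p²⟩ = 40.715 / 12.850.
⟨p²⟩ = 3.1685.

3.169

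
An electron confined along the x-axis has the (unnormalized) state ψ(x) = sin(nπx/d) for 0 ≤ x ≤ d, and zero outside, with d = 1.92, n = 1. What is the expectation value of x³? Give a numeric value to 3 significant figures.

1.23

⟨x³⟩ = ∫ x³·|ψ|² dx / ∫|ψ|² dx (integrals over the domain).
With sin²θ = (1 − cos2θ)/2 on 0 ≤ x ≤ d: ∫sin²(nπx/d) dx = d/2, ∫x·sin²(nπx/d) dx = d²/4, ∫x²·sin²(nπx/d) dx = d³·(1/6 − 1/(4n²π²)); higher powers xᵏ the same way, integrating xᵏ·cos(2nπx/d) by parts.
State is unnormalized: ∫|ψ|² dx = 0.96000, and ∫ψ*·x³·ψ dx = 1.1824, so ⟨x³⟩ = 1.1824 / 0.96000.
⟨x³⟩ = 1.2316.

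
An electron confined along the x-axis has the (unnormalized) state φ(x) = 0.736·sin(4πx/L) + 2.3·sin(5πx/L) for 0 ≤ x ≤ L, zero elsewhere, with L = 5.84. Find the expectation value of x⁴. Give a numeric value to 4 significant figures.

⟨x⁴⟩ = ∫ x⁴·|φ|² dx / ∫|φ|² dx (integrals over the domain).
On 0 ≤ x ≤ L (j ≠ l): ∫sin²(jπx/L) dx = L/2, ∫sin(jπx/L)·sin(lπx/L) dx = 0; diagonal moments ∫x·sin²(jπx/L) dx = L²/4, ∫x²·sin²(jπx/L) dx = L³·(1/6 − 1/(4j²π²)); cross terms ∫x·sin(jπx/L)·sin(lπx/L) dx = 0 for j + l even and −4jlL²/(π²(j² − l²)²) for j + l odd, ∫x²·sin(jπx/L)·sin(lπx/L) dx = (−1)^(j+l)·4jlL³/(π²(j² − l²)²); higher powers the same way via product-to-sum and parts.
State is unnormalized: ∫|φ|² dx = 17.029, and ∫φ*·x⁴·φ dx = 2107.4, so ⟨x⁴⟩ = 2107.4 / 17.029.
⟨x⁴⟩ = 123.76.

123.8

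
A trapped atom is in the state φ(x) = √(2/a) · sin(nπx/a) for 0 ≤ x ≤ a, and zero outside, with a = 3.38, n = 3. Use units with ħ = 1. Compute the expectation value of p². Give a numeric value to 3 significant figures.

p² φ = −ħ² d²φ/dx²; ⟨p²⟩ = −ħ² ∫ φ*·φ'' dx.
d/dx sin(nπx/a) = (nπ/a)·cos(nπx/a) and d²/dx² sin(nπx/a) = −(nπ/a)²·sin(nπx/a); on 0 ≤ x ≤ a, ∫sin²(nπx/a) dx = a/2 and ∫sin(nπx/a)·cos(nπx/a) dx = 0.
⟨p²⟩ = 7.7752.

7.78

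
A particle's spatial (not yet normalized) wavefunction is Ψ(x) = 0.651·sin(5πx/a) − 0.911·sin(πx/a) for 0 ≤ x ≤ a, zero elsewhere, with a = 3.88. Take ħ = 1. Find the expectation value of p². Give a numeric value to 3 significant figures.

p² Ψ = −ħ² d²Ψ/dx²; ⟨p²⟩ = −ħ² ∫ Ψ*·Ψ'' dx / ∫|Ψ|² dx.
d²/dx² sin(jπx/a) = −(jπ/a)²·sin(jπx/a); on 0 ≤ x ≤ a, ∫sin²(jπx/a) dx = a/2 and ∫sin(jπx/a)·sin(lπx/a) dx = 0 for j ≠ l, so only diagonal terms survive in ∫|Ψ|² and ∫Ψ·Ψ″; ∫Ψ·Ψ′ dx = [Ψ²/2] between the walls = 0.
State is unnormalized: ∫|Ψ|² dx = 2.4322, and ∫Ψ*·(−ħ² Ψ'') dx = 14.531, so ⟨p²⟩ = 14.531 / 2.4322.
⟨p²⟩ = 5.9743.

5.97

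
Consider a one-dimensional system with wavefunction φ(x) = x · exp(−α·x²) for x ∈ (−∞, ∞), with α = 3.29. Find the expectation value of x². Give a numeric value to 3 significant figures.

0.228

⟨x²⟩ = ∫ x²·|φ|² dx / ∫|φ|² dx (integrals over the domain).
Expand each integrand as polynomial × e^(−2αx²) and use ∫x^(2j)·e^(−2αx²) dx = (2j−1)!!/(4α)^j · √(π/(2α)), odd powers → 0; here √(π/(2α)) = 0.69097.
State is unnormalized: ∫|φ|² dx = 0.052506, and ∫φ*·x²·φ dx = 0.011969, so ⟨x²⟩ = 0.011969 / 0.052506.
⟨x²⟩ = 0.22796.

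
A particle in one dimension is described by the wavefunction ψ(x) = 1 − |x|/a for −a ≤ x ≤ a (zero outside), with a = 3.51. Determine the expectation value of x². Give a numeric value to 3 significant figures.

⟨x²⟩ = ∫ x²·|ψ|² dx / ∫|ψ|² dx (integrals over the domain).
ψ is even, so ∫ over [−a, a] = 2∫₀ᵃ with ψ = 1 − x/a there: ∫₀ᵃ (1 − x/a)² dx = a/3, ∫₀ᵃ x²(1 − x/a)² dx = a³/30, ∫₀ᵃ x⁴(1 − x/a)² dx = a⁵/105.
State is unnormalized: ∫|ψ|² dx = 2.3400, and ∫ψ*·x²·ψ dx = 2.8829, so ⟨x²⟩ = 2.8829 / 2.3400.
⟨x²⟩ = 1.2320.

1.23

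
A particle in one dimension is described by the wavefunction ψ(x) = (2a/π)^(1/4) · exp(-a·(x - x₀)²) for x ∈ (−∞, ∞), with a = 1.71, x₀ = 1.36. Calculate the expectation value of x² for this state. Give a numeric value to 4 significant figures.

1.996

⟨x²⟩ = ∫ x²·|ψ|² dx (integrals over the domain).
Gaussian moments (u = x − x₀): ∫u^(2j)·e^(−2au²) du = (2j−1)!!/(4a)^j · √(π/(2a)), odd powers integrate to 0; here √(π/(2a)) = 0.95843.
⟨x²⟩ = 1.9958.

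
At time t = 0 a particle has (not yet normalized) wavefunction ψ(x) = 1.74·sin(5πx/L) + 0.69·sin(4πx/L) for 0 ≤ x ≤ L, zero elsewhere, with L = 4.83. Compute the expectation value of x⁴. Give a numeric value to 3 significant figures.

49.1

⟨x⁴⟩ = ∫ x⁴·|ψ|² dx / ∫|ψ|² dx (integrals over the domain).
On 0 ≤ x ≤ L (j ≠ l): ∫sin²(jπx/L) dx = L/2, ∫sin(jπx/L)·sin(lπx/L) dx = 0; diagonal moments ∫x·sin²(jπx/L) dx = L²/4, ∫x²·sin²(jπx/L) dx = L³·(1/6 − 1/(4j²π²)); cross terms ∫x·sin(jπx/L)·sin(lπx/L) dx = 0 for j + l even and −4jlL²/(π²(j² − l²)²) for j + l odd, ∫x²·sin(jπx/L)·sin(lπx/L) dx = (−1)^(j+l)·4jlL³/(π²(j² − l²)²); higher powers the same way via product-to-sum and parts.
State is unnormalized: ∫|ψ|² dx = 8.4614, and ∫ψ*·x⁴·ψ dx = 415.24, so ⟨x⁴⟩ = 415.24 / 8.4614.
⟨x⁴⟩ = 49.074.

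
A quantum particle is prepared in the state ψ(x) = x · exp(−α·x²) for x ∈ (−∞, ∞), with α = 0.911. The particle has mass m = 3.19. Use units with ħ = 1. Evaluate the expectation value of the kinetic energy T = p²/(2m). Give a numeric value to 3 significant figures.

0.428

T = −(ħ²/2m) d²/dx², so ⟨T⟩ = −(ħ²/2m) ∫ ψ*·ψ'' dx / ∫|ψ|² dx; with m = 3.19.
Expand each integrand as polynomial × e^(−2αx²) and use ∫x^(2j)·e^(−2αx²) dx = (2j−1)!!/(4α)^j · √(π/(2α)), odd powers → 0; here √(π/(2α)) = 1.3131. Differentiate with the product rule, d/dx e^(−αx²) = −2αx·e^(−αx²).
State is unnormalized: ∫|ψ|² dx = 0.36035, and ∫ψ*·(−ħ²/2m · ψ'') dx = 0.15436, so ⟨T⟩ = 0.15436 / 0.36035.
⟨T⟩ = 0.42837.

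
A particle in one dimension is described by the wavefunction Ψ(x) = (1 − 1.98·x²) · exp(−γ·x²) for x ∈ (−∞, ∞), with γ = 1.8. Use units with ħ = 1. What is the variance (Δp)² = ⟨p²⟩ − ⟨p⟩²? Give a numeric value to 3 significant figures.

Compute ⟨p⟩ and ⟨p²⟩ separately; (Δp)² = ⟨p²⟩ − ⟨p⟩².
Expand each integrand as polynomial × e^(−2γx²) and use ∫x^(2j)·e^(−2γx²) dx = (2j−1)!!/(4γ)^j · √(π/(2γ)), odd powers → 0; here √(π/(2γ)) = 0.93417. Differentiate with the product rule, d/dx e^(−γx²) = −2γx·e^(−γx²).
Normalization: ∫|Ψ|² dx = 0.63231.
⟨p⟩ = 0.0000 and ⟨p²⟩ = 5.5296.
(Δp)² = 5.5296 − (0.0000)² = 5.5296.

5.53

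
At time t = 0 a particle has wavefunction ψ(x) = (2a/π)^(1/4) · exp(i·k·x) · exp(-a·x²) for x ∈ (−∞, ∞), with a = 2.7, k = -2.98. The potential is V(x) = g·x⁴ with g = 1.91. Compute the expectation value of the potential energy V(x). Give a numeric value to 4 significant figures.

0.04913

⟨V⟩ = ∫ V(x)·|ψ|² dx.
Gaussian moments: ∫x^(2j)·e^(−2ax²) dx = (2j−1)!!/(4a)^j · √(π/(2a)), odd powers integrate to 0; here √(π/(2a)) = 0.76274.
⟨V⟩ = 0.049126.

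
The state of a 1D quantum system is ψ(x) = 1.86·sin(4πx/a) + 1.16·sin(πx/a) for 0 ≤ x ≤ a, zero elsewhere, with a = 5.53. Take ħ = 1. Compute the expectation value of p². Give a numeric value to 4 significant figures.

3.808

p² ψ = −ħ² d²ψ/dx²; ⟨p²⟩ = −ħ² ∫ ψ*·ψ'' dx / ∫|ψ|² dx.
d²/dx² sin(jπx/a) = −(jπ/a)²·sin(jπx/a); on 0 ≤ x ≤ a, ∫sin²(jπx/a) dx = a/2 and ∫sin(jπx/a)·sin(lπx/a) dx = 0 for j ≠ l, so only diagonal terms survive in ∫|ψ|² and ∫ψ·ψ″; ∫ψ·ψ′ dx = [ψ²/2] between the walls = 0.
State is unnormalized: ∫|ψ|² dx = 13.286, and ∫ψ*·(−ħ² ψ'') dx = 50.597, so ⟨p²⟩ = 50.597 / 13.286.
⟨p²⟩ = 3.8082.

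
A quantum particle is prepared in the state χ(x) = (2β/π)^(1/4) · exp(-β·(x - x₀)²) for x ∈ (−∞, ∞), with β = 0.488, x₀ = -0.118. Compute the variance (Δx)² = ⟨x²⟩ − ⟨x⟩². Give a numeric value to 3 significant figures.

0.512

Compute ⟨x⟩ and ⟨x²⟩ separately, then (Δx)² = ⟨x²⟩ − ⟨x⟩².
Gaussian moments (u = x − x₀): ∫u^(2j)·e^(−2βu²) du = (2j−1)!!/(4β)^j · √(π/(2β)), odd powers integrate to 0; here √(π/(2β)) = 1.7941.
⟨x⟩ = -0.11800 and ⟨x²⟩ = 0.52622.
(Δx)² = 0.52622 − (-0.11800)² = 0.51230.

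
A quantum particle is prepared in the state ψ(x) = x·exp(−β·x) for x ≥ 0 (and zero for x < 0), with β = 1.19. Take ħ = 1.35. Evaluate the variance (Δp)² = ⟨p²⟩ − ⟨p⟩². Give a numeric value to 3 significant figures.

2.58

Compute ⟨p⟩ and ⟨p²⟩ separately; (Δp)² = ⟨p²⟩ − ⟨p⟩².
Differentiate x·exp(−β·x) with the product rule; every integrand then reduces to terms xʲ·e^(−2βx) on [0, ∞), with ∫₀^∞ xʲ·e^(−2βx) dx = j!/(2β)^(j+1).
Normalization: ∫|ψ|² dx = 0.14835.
⟨p⟩ = 0.0000 and ⟨p²⟩ = 2.5808.
(Δp)² = 2.5808 − (0.0000)² = 2.5808.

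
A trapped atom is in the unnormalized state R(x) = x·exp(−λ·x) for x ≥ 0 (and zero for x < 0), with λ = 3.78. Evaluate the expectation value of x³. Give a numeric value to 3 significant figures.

0.139

⟨x³⟩ = ∫ x³·|R|² dx / ∫|R|² dx (integrals over the domain).
Every integrand reduces to terms xʲ·e^(−2λx) on [0, ∞); use ∫₀^∞ xʲ·e^(−2λx) dx = j!/(2λ)^(j+1).
State is unnormalized: ∫|R|² dx = 0.0046288, and ∫R*·x³·R dx = 0.00064276, so ⟨x³⟩ = 0.00064276 / 0.0046288.
⟨x³⟩ = 0.13886.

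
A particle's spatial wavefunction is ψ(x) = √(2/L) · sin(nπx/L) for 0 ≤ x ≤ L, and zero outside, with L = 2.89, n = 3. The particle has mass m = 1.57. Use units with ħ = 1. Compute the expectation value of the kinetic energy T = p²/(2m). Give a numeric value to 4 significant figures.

3.387

T = −(ħ²/2m) d²/dx², so ⟨T⟩ = −(ħ²/2m) ∫ ψ*·ψ'' dx; with m = 1.57.
d/dx sin(nπx/L) = (nπ/L)·cos(nπx/L) and d²/dx² sin(nπx/L) = −(nπ/L)²·sin(nπx/L); on 0 ≤ x ≤ L, ∫sin²(nπx/L) dx = L/2 and ∫sin(nπx/L)·cos(nπx/L) dx = 0.
⟨T⟩ = 3.3870.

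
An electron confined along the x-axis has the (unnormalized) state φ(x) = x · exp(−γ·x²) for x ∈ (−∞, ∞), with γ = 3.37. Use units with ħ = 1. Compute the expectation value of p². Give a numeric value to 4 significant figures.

10.11

p² φ = −ħ² d²φ/dx²; ⟨p²⟩ = −ħ² ∫ φ*·φ'' dx / ∫|φ|² dx.
Expand each integrand as polynomial × e^(−2γx²) and use ∫x^(2j)·e^(−2γx²) dx = (2j−1)!!/(4γ)^j · √(π/(2γ)), odd powers → 0; here √(π/(2γ)) = 0.68272. Differentiate with the product rule, d/dx e^(−γx²) = −2γx·e^(−γx²).
State is unnormalized: ∫|φ|² dx = 0.050647, and ∫φ*·(−ħ² φ'') dx = 0.51204, so ⟨p²⟩ = 0.51204 / 0.050647.
⟨p²⟩ = 10.110.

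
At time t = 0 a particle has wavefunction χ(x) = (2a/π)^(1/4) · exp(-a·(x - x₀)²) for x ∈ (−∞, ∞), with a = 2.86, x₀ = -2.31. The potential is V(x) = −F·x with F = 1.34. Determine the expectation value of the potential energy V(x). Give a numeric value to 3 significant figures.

3.10

⟨V⟩ = ∫ V(x)·|χ|² dx.
Gaussian moments (u = x − x₀): ∫u^(2j)·e^(−2au²) du = (2j−1)!!/(4a)^j · √(π/(2a)), odd powers integrate to 0; here √(π/(2a)) = 0.74110.
⟨V⟩ = 3.0954.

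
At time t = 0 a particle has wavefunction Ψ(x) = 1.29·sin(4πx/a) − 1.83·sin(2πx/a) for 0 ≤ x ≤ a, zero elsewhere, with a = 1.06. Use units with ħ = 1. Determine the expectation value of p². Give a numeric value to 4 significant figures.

p² Ψ = −ħ² d²Ψ/dx²; ⟨p²⟩ = −ħ² ∫ Ψ*·Ψ'' dx / ∫|Ψ|² dx.
d²/dx² sin(jπx/a) = −(jπ/a)²·sin(jπx/a); on 0 ≤ x ≤ a, ∫sin²(jπx/a) dx = a/2 and ∫sin(jπx/a)·sin(lπx/a) dx = 0 for j ≠ l, so only diagonal terms survive in ∫|Ψ|² and ∫Ψ·Ψ″; ∫Ψ·Ψ′ dx = [Ψ²/2] between the walls = 0.
State is unnormalized: ∫|Ψ|² dx = 2.6569, and ∫Ψ*·(−ħ² Ψ'') dx = 186.32, so ⟨p²⟩ = 186.32 / 2.6569.
⟨p²⟩ = 70.126.

70.13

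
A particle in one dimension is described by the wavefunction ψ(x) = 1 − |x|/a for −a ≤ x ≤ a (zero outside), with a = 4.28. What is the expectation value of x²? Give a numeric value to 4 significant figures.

1.832

⟨x²⟩ = ∫ x²·|ψ|² dx / ∫|ψ|² dx (integrals over the domain).
ψ is even, so ∫ over [−a, a] = 2∫₀ᵃ with ψ = 1 − x/a there: ∫₀ᵃ (1 − x/a)² dx = a/3, ∫₀ᵃ x²(1 − x/a)² dx = a³/30, ∫₀ᵃ x⁴(1 − x/a)² dx = a⁵/105.
State is unnormalized: ∫|ψ|² dx = 2.8533, and ∫ψ*·x²·ψ dx = 5.2269, so ⟨x²⟩ = 5.2269 / 2.8533.
⟨x²⟩ = 1.8318.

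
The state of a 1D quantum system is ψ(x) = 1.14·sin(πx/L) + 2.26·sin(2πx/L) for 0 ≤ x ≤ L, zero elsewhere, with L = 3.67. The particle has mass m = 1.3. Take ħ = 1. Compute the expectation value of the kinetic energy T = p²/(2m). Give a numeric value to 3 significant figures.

0.956

T = −(ħ²/2m) d²/dx², so ⟨T⟩ = −(ħ²/2m) ∫ ψ*·ψ'' dx / ∫|ψ|² dx; with m = 1.3.
d²/dx² sin(jπx/L) = −(jπ/L)²·sin(jπx/L); on 0 ≤ x ≤ L, ∫sin²(jπx/L) dx = L/2 and ∫sin(jπx/L)·sin(lπx/L) dx = 0 for j ≠ l, so only diagonal terms survive in ∫|ψ|² and ∫ψ·ψ″; ∫ψ·ψ′ dx = [ψ²/2] between the walls = 0.
State is unnormalized: ∫|ψ|² dx = 11.757, and ∫ψ*·(−ħ²/2m · ψ'') dx = 11.238, so ⟨T⟩ = 11.238 / 11.757.
⟨T⟩ = 0.95584.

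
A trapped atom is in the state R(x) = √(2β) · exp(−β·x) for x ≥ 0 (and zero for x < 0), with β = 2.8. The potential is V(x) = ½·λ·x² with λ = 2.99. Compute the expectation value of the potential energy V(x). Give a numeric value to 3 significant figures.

⟨V⟩ = ∫ V(x)·|R|² dx.
Every integrand reduces to terms xʲ·e^(−2βx) on [0, ∞); use ∫₀^∞ xʲ·e^(−2βx) dx = j!/(2β)^(j+1).
⟨V⟩ = 0.095344.

0.0953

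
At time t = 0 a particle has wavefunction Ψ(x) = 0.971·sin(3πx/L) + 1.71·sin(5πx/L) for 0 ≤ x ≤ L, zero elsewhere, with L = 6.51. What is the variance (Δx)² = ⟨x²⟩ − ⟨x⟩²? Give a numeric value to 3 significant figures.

5.14

Compute ⟨x⟩ and ⟨x²⟩ separately, then (Δx)² = ⟨x²⟩ − ⟨x⟩².
On 0 ≤ x ≤ L (j ≠ l): ∫sin²(jπx/L) dx = L/2, ∫sin(jπx/L)·sin(lπx/L) dx = 0; diagonal moments ∫x·sin²(jπx/L) dx = L²/4, ∫x²·sin²(jπx/L) dx = L³·(1/6 − 1/(4j²π²)); cross terms ∫x·sin(jπx/L)·sin(lπx/L) dx = 0 for j + l even and −4jlL²/(π²(j² − l²)²) for j + l odd, ∫x²·sin(jπx/L)·sin(lπx/L) dx = (−1)^(j+l)·4jlL³/(π²(j² − l²)²); higher powers the same way via product-to-sum and parts.
Normalization: ∫|Ψ|² dx = 12.587.
⟨x⟩ = 3.2550 and ⟨x²⟩ = 15.732.
(Δx)² = 15.732 − (3.2550)² = 5.1371.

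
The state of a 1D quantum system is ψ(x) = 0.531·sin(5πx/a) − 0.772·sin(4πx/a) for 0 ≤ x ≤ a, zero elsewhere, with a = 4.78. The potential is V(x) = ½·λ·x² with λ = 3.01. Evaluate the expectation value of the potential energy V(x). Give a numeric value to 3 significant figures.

⟨V⟩ = ∫ V(x)·|ψ|² dx / ∫|ψ|² dx.
On 0 ≤ x ≤ a (j ≠ l): ∫sin²(jπx/a) dx = a/2, ∫sin(jπx/a)·sin(lπx/a) dx = 0; diagonal moments ∫x·sin²(jπx/a) dx = a²/4, ∫x²·sin²(jπx/a) dx = a³·(1/6 − 1/(4j²π²)); cross terms ∫x·sin(jπx/a)·sin(lπx/a) dx = 0 for j + l even and −4jla²/(π²(j² − l²)²) for j + l odd, ∫x²·sin(jπx/a)·sin(lπx/a) dx = (−1)^(j+l)·4jla³/(π²(j² − l²)²); higher powers the same way via product-to-sum and parts.
State is unnormalized: ∫|ψ|² dx = 2.0983, and ∫ψ*·V(x)·ψ dx = 37.335, so ⟨V⟩ = 37.335 / 2.0983.
⟨V⟩ = 17.793.

17.8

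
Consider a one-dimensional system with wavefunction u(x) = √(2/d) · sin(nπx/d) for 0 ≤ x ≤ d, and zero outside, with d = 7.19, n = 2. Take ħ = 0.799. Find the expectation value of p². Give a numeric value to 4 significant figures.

0.4875

p² u = −ħ² d²u/dx²; ⟨p²⟩ = −ħ² ∫ u*·u'' dx.
d/dx sin(nπx/d) = (nπ/d)·cos(nπx/d) and d²/dx² sin(nπx/d) = −(nπ/d)²·sin(nπx/d); on 0 ≤ x ≤ d, ∫sin²(nπx/d) dx = d/2 and ∫sin(nπx/d)·cos(nπx/d) dx = 0.
⟨p²⟩ = 0.48752.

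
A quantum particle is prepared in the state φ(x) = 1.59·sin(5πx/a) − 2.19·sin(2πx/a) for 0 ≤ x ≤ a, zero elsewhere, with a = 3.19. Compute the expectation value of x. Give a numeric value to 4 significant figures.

1.651

⟨x⟩ = ∫ x·|φ|² dx / ∫|φ|² dx (integrals over the domain).
On 0 ≤ x ≤ a (j ≠ l): ∫sin²(jπx/a) dx = a/2, ∫sin(jπx/a)·sin(lπx/a) dx = 0; diagonal moments ∫x·sin²(jπx/a) dx = a²/4, ∫x²·sin²(jπx/a) dx = a³·(1/6 − 1/(4j²π²)); cross terms ∫x·sin(jπx/a)·sin(lπx/a) dx = 0 for j + l even and −4jla²/(π²(j² − l²)²) for j + l odd, ∫x²·sin(jπx/a)·sin(lπx/a) dx = (−1)^(j+l)·4jla³/(π²(j² − l²)²); higher powers the same way via product-to-sum and parts.
State is unnormalized: ∫|φ|² dx = 11.682, and ∫φ*·x·φ dx = 19.284, so ⟨x⟩ = 19.284 / 11.682.
⟨x⟩ = 1.6508.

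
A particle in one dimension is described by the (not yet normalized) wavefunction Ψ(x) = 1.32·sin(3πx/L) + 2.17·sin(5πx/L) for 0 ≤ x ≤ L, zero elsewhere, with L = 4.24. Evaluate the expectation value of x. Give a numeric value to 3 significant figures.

2.12

⟨x⟩ = ∫ x·|Ψ|² dx / ∫|Ψ|² dx (integrals over the domain).
On 0 ≤ x ≤ L (j ≠ l): ∫sin²(jπx/L) dx = L/2, ∫sin(jπx/L)·sin(lπx/L) dx = 0; diagonal moments ∫x·sin²(jπx/L) dx = L²/4, ∫x²·sin²(jπx/L) dx = L³·(1/6 − 1/(4j²π²)); cross terms ∫x·sin(jπx/L)·sin(lπx/L) dx = 0 for j + l even and −4jlL²/(π²(j² − l²)²) for j + l odd, ∫x²·sin(jπx/L)·sin(lπx/L) dx = (−1)^(j+l)·4jlL³/(π²(j² − l²)²); higher powers the same way via product-to-sum and parts.
State is unnormalized: ∫|Ψ|² dx = 13.677, and ∫Ψ*·x·Ψ dx = 28.995, so ⟨x⟩ = 28.995 / 13.677.
⟨x⟩ = 2.1200.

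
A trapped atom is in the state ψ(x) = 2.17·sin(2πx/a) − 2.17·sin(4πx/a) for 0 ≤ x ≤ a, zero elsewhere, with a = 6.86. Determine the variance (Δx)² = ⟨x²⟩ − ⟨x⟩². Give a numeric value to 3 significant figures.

Compute ⟨x⟩ and ⟨x²⟩ separately, then (Δx)² = ⟨x²⟩ − ⟨x⟩².
On 0 ≤ x ≤ a (j ≠ l): ∫sin²(jπx/a) dx = a/2, ∫sin(jπx/a)·sin(lπx/a) dx = 0; diagonal moments ∫x·sin²(jπx/a) dx = a²/4, ∫x²·sin²(jπx/a) dx = a³·(1/6 − 1/(4j²π²)); cross terms ∫x·sin(jπx/a)·sin(lπx/a) dx = 0 for j + l even and −4jla²/(π²(j² − l²)²) for j + l odd, ∫x²·sin(jπx/a)·sin(lπx/a) dx = (−1)^(j+l)·4jla³/(π²(j² − l²)²); higher powers the same way via product-to-sum and parts.
Normalization: ∫|ψ|² dx = 32.303.
⟨x⟩ = 3.4300 and ⟨x²⟩ = 13.195.
(Δx)² = 13.195 − (3.4300)² = 1.4300.

1.43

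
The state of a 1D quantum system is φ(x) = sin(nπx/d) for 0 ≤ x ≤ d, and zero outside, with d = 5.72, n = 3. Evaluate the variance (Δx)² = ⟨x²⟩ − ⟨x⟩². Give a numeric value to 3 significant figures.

Compute ⟨x⟩ and ⟨x²⟩ separately, then (Δx)² = ⟨x²⟩ − ⟨x⟩².
With sin²θ = (1 − cos2θ)/2 on 0 ≤ x ≤ d: ∫sin²(nπx/d) dx = d/2, ∫x·sin²(nπx/d) dx = d²/4, ∫x²·sin²(nπx/d) dx = d³·(1/6 − 1/(4n²π²)); higher powers xᵏ the same way, integrating xᵏ·cos(2nπx/d) by parts.
Normalization: ∫|φ|² dx = 2.8600.
⟨x⟩ = 2.8600 and ⟨x²⟩ = 10.722.
(Δx)² = 10.722 − (2.8600)² = 2.5424.

2.54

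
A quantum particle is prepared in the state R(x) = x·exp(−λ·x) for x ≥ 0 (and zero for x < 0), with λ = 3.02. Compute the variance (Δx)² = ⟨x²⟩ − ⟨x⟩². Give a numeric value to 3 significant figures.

Compute ⟨x⟩ and ⟨x²⟩ separately, then (Δx)² = ⟨x²⟩ − ⟨x⟩².
Every integrand reduces to terms xʲ·e^(−2λx) on [0, ∞); use ∫₀^∞ xʲ·e^(−2λx) dx = j!/(2λ)^(j+1).
Normalization: ∫|R|² dx = 0.0090765.
⟨x⟩ = 0.49669 and ⟨x²⟩ = 0.32893.
(Δx)² = 0.32893 − (0.49669)² = 0.082233.

0.0822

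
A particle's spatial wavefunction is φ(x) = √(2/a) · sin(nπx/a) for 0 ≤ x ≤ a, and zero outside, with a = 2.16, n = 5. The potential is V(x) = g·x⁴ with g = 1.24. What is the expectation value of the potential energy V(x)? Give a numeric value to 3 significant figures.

5.29

⟨V⟩ = ∫ V(x)·|φ|² dx.
With sin²θ = (1 − cos2θ)/2 on 0 ≤ x ≤ a: ∫sin²(nπx/a) dx = a/2, ∫x·sin²(nπx/a) dx = a²/4, ∫x²·sin²(nπx/a) dx = a³·(1/6 − 1/(4n²π²)); higher powers xᵏ the same way, integrating xᵏ·cos(2nπx/a) by parts.
⟨V⟩ = 5.2897.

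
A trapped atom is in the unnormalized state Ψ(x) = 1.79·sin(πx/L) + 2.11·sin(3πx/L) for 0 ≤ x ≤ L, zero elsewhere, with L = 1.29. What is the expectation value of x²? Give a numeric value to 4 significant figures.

0.5764

⟨x²⟩ = ∫ x²·|Ψ|² dx / ∫|Ψ|² dx (integrals over the domain).
On 0 ≤ x ≤ L (j ≠ l): ∫sin²(jπx/L) dx = L/2, ∫sin(jπx/L)·sin(lπx/L) dx = 0; diagonal moments ∫x·sin²(jπx/L) dx = L²/4, ∫x²·sin²(jπx/L) dx = L³·(1/6 − 1/(4j²π²)); cross terms ∫x·sin(jπx/L)·sin(lπx/L) dx = 0 for j + l even and −4jlL²/(π²(j² − l²)²) for j + l odd, ∫x²·sin(jπx/L)·sin(lπx/L) dx = (−1)^(j+l)·4jlL³/(π²(j² − l²)²); higher powers the same way via product-to-sum and parts.
State is unnormalized: ∫|Ψ|² dx = 4.9382, and ∫Ψ*·x²·Ψ dx = 2.8462, so ⟨x²⟩ = 2.8462 / 4.9382.
⟨x²⟩ = 0.57635.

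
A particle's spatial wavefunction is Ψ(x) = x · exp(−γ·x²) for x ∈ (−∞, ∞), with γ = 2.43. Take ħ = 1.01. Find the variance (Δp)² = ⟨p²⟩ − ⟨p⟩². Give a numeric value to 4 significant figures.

Compute ⟨p⟩ and ⟨p²⟩ separately; (Δp)² = ⟨p²⟩ − ⟨p⟩².
Expand each integrand as polynomial × e^(−2γx²) and use ∫x^(2j)·e^(−2γx²) dx = (2j−1)!!/(4γ)^j · √(π/(2γ)), odd powers → 0; here √(π/(2γ)) = 0.80400. Differentiate with the product rule, d/dx e^(−γx²) = −2γx·e^(−γx²).
Normalization: ∫|Ψ|² dx = 0.082716.
⟨p⟩ = 0.0000 and ⟨p²⟩ = 7.4365.
(Δp)² = 7.4365 − (0.0000)² = 7.4365.

7.437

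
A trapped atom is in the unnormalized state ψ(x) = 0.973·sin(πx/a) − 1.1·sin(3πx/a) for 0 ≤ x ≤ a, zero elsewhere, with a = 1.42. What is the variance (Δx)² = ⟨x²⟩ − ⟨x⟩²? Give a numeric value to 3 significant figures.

Compute ⟨x⟩ and ⟨x²⟩ separately, then (Δx)² = ⟨x²⟩ − ⟨x⟩².
On 0 ≤ x ≤ a (j ≠ l): ∫sin²(jπx/a) dx = a/2, ∫sin(jπx/a)·sin(lπx/a) dx = 0; diagonal moments ∫x·sin²(jπx/a) dx = a²/4, ∫x²·sin²(jπx/a) dx = a³·(1/6 − 1/(4j²π²)); cross terms ∫x·sin(jπx/a)·sin(lπx/a) dx = 0 for j + l even and −4jla²/(π²(j² − l²)²) for j + l odd, ∫x²·sin(jπx/a)·sin(lπx/a) dx = (−1)^(j+l)·4jla³/(π²(j² − l²)²); higher powers the same way via product-to-sum and parts.
Normalization: ∫|ψ|² dx = 1.5313.
⟨x⟩ = 0.71000 and ⟨x²⟩ = 0.54488.
(Δx)² = 0.54488 − (0.71000)² = 0.040783.

0.0408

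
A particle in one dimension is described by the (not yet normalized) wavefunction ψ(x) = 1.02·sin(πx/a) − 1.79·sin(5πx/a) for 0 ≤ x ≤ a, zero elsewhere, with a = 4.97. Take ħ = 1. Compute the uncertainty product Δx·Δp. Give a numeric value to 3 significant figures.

3.46

Δx = √(⟨x²⟩−⟨x⟩²), Δp = √(⟨p²⟩−⟨p⟩²).
On 0 ≤ x ≤ a (j ≠ l): ∫sin²(jπx/a) dx = a/2, ∫sin(jπx/a)·sin(lπx/a) dx = 0; diagonal moments ∫x·sin²(jπx/a) dx = a²/4, ∫x²·sin²(jπx/a) dx = a³·(1/6 − 1/(4j²π²)); cross terms ∫x·sin(jπx/a)·sin(lπx/a) dx = 0 for j + l even and −4jla²/(π²(j² − l²)²) for j + l odd, ∫x²·sin(jπx/a)·sin(lπx/a) dx = (−1)^(j+l)·4jla³/(π²(j² − l²)²); higher powers the same way via product-to-sum and parts. d²/dx² sin(jπx/a) = −(jπ/a)²·sin(jπx/a); on 0 ≤ x ≤ a, ∫sin²(jπx/a) dx = a/2 and ∫sin(jπx/a)·sin(lπx/a) dx = 0 for j ≠ l, so only diagonal terms survive in ∫|ψ|² and ∫ψ·ψ″; ∫ψ·ψ′ dx = [ψ²/2] between the walls = 0.
Normalization: ∫|ψ|² dx = 10.548.
⟨x⟩ = 2.4850, ⟨x²⟩ = 7.7396 ⇒ Δx = 1.2507.
⟨p⟩ = 0.0000, ⟨p²⟩ = 7.6386 ⇒ Δp = 2.7638.
Δx·Δp = 3.4568.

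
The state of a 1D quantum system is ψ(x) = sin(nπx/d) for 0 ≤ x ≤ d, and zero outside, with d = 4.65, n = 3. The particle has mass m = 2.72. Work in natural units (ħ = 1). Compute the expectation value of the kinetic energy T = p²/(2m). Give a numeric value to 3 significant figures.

0.755

T = −(ħ²/2m) d²/dx², so ⟨T⟩ = −(ħ²/2m) ∫ ψ*·ψ'' dx / ∫|ψ|² dx; with m = 2.72.
d/dx sin(nπx/d) = (nπ/d)·cos(nπx/d) and d²/dx² sin(nπx/d) = −(nπ/d)²·sin(nπx/d); on 0 ≤ x ≤ d, ∫sin²(nπx/d) dx = d/2 and ∫sin(nπx/d)·cos(nπx/d) dx = 0.
State is unnormalized: ∫|ψ|² dx = 2.3250, and ∫ψ*·(−ħ²/2m · ψ'') dx = 1.7557, so ⟨T⟩ = 1.7557 / 2.3250.
⟨T⟩ = 0.75516.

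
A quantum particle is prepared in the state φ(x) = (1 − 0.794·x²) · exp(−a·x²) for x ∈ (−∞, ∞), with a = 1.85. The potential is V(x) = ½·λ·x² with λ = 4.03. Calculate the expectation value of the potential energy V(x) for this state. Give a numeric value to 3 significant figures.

⟨V⟩ = ∫ V(x)·|φ|² dx / ∫|φ|² dx.
Expand each integrand as polynomial × e^(−2ax²) and use ∫x^(2j)·e^(−2ax²) dx = (2j−1)!!/(4a)^j · √(π/(2a)), odd powers → 0; here √(π/(2a)) = 0.92145.
State is unnormalized: ∫|φ|² dx = 0.75554, and ∫φ*·V(x)·φ dx = 0.13271, so ⟨V⟩ = 0.13271 / 0.75554.
⟨V⟩ = 0.17565.

0.176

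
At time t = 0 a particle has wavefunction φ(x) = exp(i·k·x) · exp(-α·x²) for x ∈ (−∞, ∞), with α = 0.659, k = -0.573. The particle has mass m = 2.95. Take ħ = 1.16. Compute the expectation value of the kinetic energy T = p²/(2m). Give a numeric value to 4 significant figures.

T = −(ħ²/2m) d²/dx², so ⟨T⟩ = −(ħ²/2m) ∫ φ*·φ'' dx / ∫|φ|² dx; with m = 2.95.
Gaussian moments: ∫x^(2j)·e^(−2αx²) dx = (2j−1)!!/(4α)^j · √(π/(2α)), odd powers integrate to 0; here √(π/(2α)) = 1.5439. Derivatives: φ′ = (ik − 2αx)·φ, φ″ = ((ik − 2αx)² − 2α)·φ; the odd-in-x pieces drop out.
State is unnormalized: ∫|φ|² dx = 1.5439, and ∫φ*·(−ħ²/2m · φ'') dx = 0.34765, so ⟨T⟩ = 0.34765 / 1.5439.
⟨T⟩ = 0.22518.

0.2252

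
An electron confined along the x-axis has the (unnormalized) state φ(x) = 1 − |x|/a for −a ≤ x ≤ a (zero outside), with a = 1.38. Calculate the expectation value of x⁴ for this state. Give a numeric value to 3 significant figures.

⟨x⁴⟩ = ∫ x⁴·|φ|² dx / ∫|φ|² dx (integrals over the domain).
φ is even, so ∫ over [−a, a] = 2∫₀ᵃ with φ = 1 − x/a there: ∫₀ᵃ (1 − x/a)² dx = a/3, ∫₀ᵃ x²(1 − x/a)² dx = a³/30, ∫₀ᵃ x⁴(1 − x/a)² dx = a⁵/105.
State is unnormalized: ∫|φ|² dx = 0.92000, and ∫φ*·x⁴·φ dx = 0.095331, so ⟨x⁴⟩ = 0.095331 / 0.92000.
⟨x⁴⟩ = 0.10362.

0.104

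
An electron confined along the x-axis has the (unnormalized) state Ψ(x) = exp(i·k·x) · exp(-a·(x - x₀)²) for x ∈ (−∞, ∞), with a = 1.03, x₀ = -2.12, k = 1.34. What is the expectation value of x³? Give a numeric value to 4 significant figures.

-11.07

⟨x³⟩ = ∫ x³·|Ψ|² dx / ∫|Ψ|² dx (integrals over the domain).
Gaussian moments (u = x − x₀): ∫u^(2j)·e^(−2au²) du = (2j−1)!!/(4a)^j · √(π/(2a)), odd powers integrate to 0; here √(π/(2a)) = 1.2349.
State is unnormalized: ∫|Ψ|² dx = 1.2349, and ∫Ψ*·x³·Ψ dx = -13.673, so ⟨x³⟩ = -13.673 / 1.2349.
⟨x³⟩ = -11.072.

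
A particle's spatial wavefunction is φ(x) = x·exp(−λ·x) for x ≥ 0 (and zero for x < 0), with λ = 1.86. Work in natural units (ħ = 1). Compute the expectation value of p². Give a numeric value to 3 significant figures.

p² φ = −ħ² d²φ/dx²; ⟨p²⟩ = −ħ² ∫ φ*·φ'' dx / ∫|φ|² dx.
Differentiate x·exp(−λ·x) with the product rule; every integrand then reduces to terms xʲ·e^(−2λx) on [0, ∞), with ∫₀^∞ xʲ·e^(−2λx) dx = j!/(2λ)^(j+1).
State is unnormalized: ∫|φ|² dx = 0.038851, and ∫φ*·(−ħ² φ'') dx = 0.13441, so ⟨p²⟩ = 0.13441 / 0.038851.
⟨p²⟩ = 3.4596.

3.46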